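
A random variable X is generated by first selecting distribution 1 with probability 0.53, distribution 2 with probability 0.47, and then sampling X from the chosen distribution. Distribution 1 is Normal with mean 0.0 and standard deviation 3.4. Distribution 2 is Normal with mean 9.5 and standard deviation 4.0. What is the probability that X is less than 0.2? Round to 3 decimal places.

Conditional on each component, P(X < 0.2): 1: 0.523454; 2: 0.010036.
By total probability, P(X < 0.2) = 0.53·0.523454 + 0.47·0.010036 = 0.282147.

0.282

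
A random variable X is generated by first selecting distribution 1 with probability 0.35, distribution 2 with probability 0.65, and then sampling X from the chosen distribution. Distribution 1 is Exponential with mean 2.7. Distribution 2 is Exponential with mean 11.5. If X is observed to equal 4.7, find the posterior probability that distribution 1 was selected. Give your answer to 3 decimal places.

Likelihoods f(4.7 | ·): 1: 0.0649594; 2: 0.057784.
Posterior ∝ prior × likelihood. Numerator for 1: 0.35·0.0649594 = 0.0227358.
Normalizing constant: 0.35·0.0649594 + 0.65·0.057784 = 0.0602954.
P(1 | observation) = 0.0227358 / 0.0602954 = 0.377073.

0.377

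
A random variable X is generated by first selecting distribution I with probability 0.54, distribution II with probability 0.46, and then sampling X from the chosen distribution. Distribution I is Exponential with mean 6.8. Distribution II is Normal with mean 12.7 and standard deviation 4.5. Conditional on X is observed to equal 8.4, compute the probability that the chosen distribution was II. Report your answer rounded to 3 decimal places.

Likelihoods f(8.4 | ·): I: 0.0427572; II: 0.0561595.
Posterior ∝ prior × likelihood. Numerator for II: 0.46·0.0561595 = 0.0258334.
Normalizing constant: 0.54·0.0427572 + 0.46·0.0561595 = 0.0489223.
P(II | observation) = 0.0258334 / 0.0489223 = 0.528049.

0.528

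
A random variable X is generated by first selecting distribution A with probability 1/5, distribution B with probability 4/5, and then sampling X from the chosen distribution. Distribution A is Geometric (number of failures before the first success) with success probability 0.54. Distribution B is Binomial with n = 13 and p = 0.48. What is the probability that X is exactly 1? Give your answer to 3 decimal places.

0.052

Conditional on each component, P(X = 1): A: 0.2484; B: 0.00243907.
By total probability, P(X = 1) = 0.2·0.2484 + 0.8·0.00243907 = 0.0516313.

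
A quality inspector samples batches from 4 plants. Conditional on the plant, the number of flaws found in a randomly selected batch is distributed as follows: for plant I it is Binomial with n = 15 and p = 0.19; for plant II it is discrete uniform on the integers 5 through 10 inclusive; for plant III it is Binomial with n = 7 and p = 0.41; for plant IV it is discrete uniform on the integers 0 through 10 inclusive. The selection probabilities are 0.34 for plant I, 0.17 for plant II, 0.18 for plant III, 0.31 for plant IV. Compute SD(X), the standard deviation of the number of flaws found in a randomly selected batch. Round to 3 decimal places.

2.768

Per component, I: μ=2.85, E[X²]=10.431; II: μ=7.5, E[X²]=59.1667; III: μ=2.87, E[X²]=9.9302; IV: μ=5, E[X²]=35.
E[X] = 0.34·2.85 + 0.17·7.5 + 0.18·2.87 + 0.31·5 = 4.3106.
E[X²] = 0.34·10.431 + 0.17·59.1667 + 0.18·9.9302 + 0.31·35 = 26.2423.
Var(X) = E[X²] − (E[X])² = 26.2423 − 18.5813 = 7.66104.
SD(X) = √7.66104 = 2.76786.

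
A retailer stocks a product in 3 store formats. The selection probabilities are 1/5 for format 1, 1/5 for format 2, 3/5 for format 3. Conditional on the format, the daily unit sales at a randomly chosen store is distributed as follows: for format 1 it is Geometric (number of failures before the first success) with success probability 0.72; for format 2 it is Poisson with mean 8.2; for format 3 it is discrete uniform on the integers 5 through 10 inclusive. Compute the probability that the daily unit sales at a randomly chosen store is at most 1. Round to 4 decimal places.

Conditional on each format, P(X ≤ 1): 1: 0.9216; 2: 0.00252681; 3: 0.
By total probability, P(X ≤ 1) = 0.2·0.9216 + 0.2·0.00252681 + 0.6·0 = 0.184825.

0.1848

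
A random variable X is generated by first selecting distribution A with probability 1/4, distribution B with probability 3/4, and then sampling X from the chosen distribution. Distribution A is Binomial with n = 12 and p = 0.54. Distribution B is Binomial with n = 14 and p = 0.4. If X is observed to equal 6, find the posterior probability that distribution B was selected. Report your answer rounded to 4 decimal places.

Likelihoods P(X=6 | ·): A: 0.217061; B: 0.206598.
Posterior ∝ prior × likelihood. Numerator for B: 0.75·0.206598 = 0.154948.
Normalizing constant: 0.25·0.217061 + 0.75·0.206598 = 0.209213.
P(B | observation) = 0.154948 / 0.209213 = 0.740623.

0.7406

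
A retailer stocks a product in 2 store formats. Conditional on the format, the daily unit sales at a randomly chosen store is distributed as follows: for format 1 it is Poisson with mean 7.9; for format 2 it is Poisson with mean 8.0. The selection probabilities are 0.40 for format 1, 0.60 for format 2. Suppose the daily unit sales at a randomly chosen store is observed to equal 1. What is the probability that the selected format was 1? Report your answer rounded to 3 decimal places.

0.421

Likelihoods P(X=1 | ·): 1: 0.00292887; 2: 0.0026837.
Posterior ∝ prior × likelihood. Numerator for 1: 0.4·0.00292887 = 0.00117155.
Normalizing constant: 0.4·0.00292887 + 0.6·0.0026837 = 0.00278177.
P(1 | observation) = 0.00117155 / 0.00278177 = 0.421153.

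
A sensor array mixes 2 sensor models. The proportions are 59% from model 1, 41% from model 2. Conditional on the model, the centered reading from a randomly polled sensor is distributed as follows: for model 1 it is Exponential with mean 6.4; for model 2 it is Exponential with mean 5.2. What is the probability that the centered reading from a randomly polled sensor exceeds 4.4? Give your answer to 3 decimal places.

0.473

Conditional on each model, P(X > 4.4): 1: 0.502832; 2: 0.429062.
By total probability, P(X > 4.4) = 0.59·0.502832 + 0.41·0.429062 = 0.472586.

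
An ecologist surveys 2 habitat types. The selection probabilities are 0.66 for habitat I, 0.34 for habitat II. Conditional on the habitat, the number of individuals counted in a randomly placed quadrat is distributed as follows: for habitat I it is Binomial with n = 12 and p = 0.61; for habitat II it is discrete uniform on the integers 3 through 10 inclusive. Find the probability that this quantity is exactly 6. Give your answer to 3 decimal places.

0.153

Conditional on each habitat, P(X = 6): I: 0.167509; II: 0.125.
By total probability, P(X = 6) = 0.66·0.167509 + 0.34·0.125 = 0.153056.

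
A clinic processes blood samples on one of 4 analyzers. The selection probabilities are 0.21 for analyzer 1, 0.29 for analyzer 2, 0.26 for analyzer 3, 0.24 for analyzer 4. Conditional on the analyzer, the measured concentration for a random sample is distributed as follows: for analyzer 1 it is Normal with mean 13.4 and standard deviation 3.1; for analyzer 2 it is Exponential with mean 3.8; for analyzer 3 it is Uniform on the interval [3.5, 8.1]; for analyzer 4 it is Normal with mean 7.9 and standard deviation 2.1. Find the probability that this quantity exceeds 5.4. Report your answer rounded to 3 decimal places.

0.644

Conditional on each analyzer, P(X > 5.4): 1: 0.995069; 2: 0.24146; 3: 0.586957; 4: 0.88307.
By total probability, P(X > 5.4) = 0.21·0.995069 + 0.29·0.24146 + 0.26·0.586957 + 0.24·0.88307 = 0.643533.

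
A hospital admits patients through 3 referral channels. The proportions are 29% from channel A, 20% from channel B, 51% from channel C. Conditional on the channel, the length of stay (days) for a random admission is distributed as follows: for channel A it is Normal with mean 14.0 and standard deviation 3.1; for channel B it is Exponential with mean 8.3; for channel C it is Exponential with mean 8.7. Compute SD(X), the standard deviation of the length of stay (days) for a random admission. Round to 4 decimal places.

7.8245

Per component, A: μ=14, E[X²]=205.61; B: μ=8.3, E[X²]=137.78; C: μ=8.7, E[X²]=151.38.
E[X] = 0.29·14 + 0.2·8.3 + 0.51·8.7 = 10.157.
E[X²] = 0.29·205.61 + 0.2·137.78 + 0.51·151.38 = 164.387.
Var(X) = E[X²] − (E[X])² = 164.387 − 103.165 = 61.2221.
SD(X) = √61.2221 = 7.82445.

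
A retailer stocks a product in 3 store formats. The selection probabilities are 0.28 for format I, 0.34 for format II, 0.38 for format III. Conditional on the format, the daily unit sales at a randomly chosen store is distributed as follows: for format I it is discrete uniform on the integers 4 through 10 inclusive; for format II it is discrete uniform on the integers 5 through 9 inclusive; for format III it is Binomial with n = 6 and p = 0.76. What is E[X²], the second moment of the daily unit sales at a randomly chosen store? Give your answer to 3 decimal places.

For each component E[X²] = Var + (mean)², giving I: 53; II: 51; III: 21.888.
Overall E[X²] = 0.28·53 + 0.34·51 + 0.38·21.888 = 40.4974.

40.497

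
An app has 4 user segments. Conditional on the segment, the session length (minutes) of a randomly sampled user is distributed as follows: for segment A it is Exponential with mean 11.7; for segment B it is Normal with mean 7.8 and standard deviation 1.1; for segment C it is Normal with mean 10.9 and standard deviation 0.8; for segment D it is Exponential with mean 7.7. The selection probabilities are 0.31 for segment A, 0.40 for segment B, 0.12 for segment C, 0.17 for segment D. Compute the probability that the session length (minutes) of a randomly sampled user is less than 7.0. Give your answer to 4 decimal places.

0.3345

Conditional on each segment, P(X < 7.0): A: 0.450249; B: 0.233529; C: 5.44042e-07; D: 0.59711.
By total probability, P(X < 7.0) = 0.31·0.450249 + 0.4·0.233529 + 0.12·5.44042e-07 + 0.17·0.59711 = 0.334498.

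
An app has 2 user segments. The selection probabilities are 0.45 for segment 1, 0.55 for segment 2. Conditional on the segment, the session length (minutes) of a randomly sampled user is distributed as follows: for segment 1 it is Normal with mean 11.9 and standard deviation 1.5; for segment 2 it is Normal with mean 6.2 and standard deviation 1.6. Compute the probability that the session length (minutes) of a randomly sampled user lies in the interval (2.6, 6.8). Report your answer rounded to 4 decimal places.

Conditional on each segment, P(2.6 < X < 6.8): 1: 0.000336929; 2: 0.633945.
By total probability, P(2.6 < X < 6.8) = 0.45·0.000336929 + 0.55·0.633945 = 0.348822.

0.3488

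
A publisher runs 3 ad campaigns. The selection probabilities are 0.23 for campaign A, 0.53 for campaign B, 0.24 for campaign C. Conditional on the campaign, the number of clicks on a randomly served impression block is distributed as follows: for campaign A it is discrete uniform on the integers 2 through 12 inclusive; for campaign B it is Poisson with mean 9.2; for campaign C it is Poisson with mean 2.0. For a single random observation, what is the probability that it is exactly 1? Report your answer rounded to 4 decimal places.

0.0655

Conditional on each campaign, P(X = 1): A: 0; B: 0.000929562; C: 0.270671.
By total probability, P(X = 1) = 0.23·0 + 0.53·0.000929562 + 0.24·0.270671 = 0.0654536.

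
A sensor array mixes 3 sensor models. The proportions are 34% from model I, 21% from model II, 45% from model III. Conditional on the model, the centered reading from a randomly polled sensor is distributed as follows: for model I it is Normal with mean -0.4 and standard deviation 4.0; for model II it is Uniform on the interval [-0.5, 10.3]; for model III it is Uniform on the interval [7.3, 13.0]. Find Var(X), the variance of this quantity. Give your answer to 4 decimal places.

30.3391

Per component, I: μ=-0.4, E[X²]=16.16; II: μ=4.9, E[X²]=33.73; III: μ=10.15, E[X²]=105.73.
E[X] = 0.34·-0.4 + 0.21·4.9 + 0.45·10.15 = 5.4605.
E[X²] = 0.34·16.16 + 0.21·33.73 + 0.45·105.73 = 60.1562.
Var(X) = E[X²] − (E[X])² = 60.1562 − 29.8171 = 30.3391.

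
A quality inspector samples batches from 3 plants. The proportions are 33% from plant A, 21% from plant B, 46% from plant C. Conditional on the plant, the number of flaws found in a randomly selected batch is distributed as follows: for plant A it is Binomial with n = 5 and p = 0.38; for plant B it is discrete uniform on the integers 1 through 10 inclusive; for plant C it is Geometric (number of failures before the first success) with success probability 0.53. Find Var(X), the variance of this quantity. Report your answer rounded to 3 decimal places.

Per component, A: μ=1.9, E[X²]=4.788; B: μ=5.5, E[X²]=38.5; C: μ=0.886792, E[X²]=2.45959.
E[X] = 0.33·1.9 + 0.21·5.5 + 0.46·0.886792 = 2.18992.
E[X²] = 0.33·4.788 + 0.21·38.5 + 0.46·2.45959 = 10.7965.
Var(X) = E[X²] − (E[X])² = 10.7965 − 4.79577 = 6.00068.

6.001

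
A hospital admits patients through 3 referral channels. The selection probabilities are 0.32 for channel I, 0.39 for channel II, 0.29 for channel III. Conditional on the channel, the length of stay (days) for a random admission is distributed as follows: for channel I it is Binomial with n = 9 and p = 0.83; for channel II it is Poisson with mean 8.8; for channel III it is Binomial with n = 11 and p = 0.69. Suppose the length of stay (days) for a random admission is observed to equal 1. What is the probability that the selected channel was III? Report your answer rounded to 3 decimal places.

0.034

Likelihoods P(X=1 | ·): I: 5.21089e-06; II: 0.00132645; III: 6.22098e-05.
Posterior ∝ prior × likelihood. Numerator for III: 0.29·6.22098e-05 = 1.80408e-05.
Normalizing constant: 0.32·5.21089e-06 + 0.39·0.00132645 + 0.29·6.22098e-05 = 0.000537024.
P(III | observation) = 1.80408e-05 / 0.000537024 = 0.0335941.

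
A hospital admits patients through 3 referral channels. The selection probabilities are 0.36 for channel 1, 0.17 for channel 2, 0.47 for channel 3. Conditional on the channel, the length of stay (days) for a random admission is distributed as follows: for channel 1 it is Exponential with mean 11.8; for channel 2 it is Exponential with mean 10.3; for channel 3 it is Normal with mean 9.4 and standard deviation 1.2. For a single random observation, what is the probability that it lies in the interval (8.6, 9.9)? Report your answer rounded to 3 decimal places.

0.219

Conditional on each channel, P(8.6 < X < 9.9): 1: 0.0503313; 2: 0.0514485; 3: 0.409046.
By total probability, P(8.6 < X < 9.9) = 0.36·0.0503313 + 0.17·0.0514485 + 0.47·0.409046 = 0.219117.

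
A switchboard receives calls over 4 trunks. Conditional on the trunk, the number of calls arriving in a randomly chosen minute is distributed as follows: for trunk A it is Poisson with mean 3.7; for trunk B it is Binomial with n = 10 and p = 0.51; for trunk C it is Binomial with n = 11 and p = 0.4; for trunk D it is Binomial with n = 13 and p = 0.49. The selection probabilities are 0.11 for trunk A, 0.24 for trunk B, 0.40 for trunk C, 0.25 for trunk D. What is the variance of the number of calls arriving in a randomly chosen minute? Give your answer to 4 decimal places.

Per component, A: μ=3.7, E[X²]=17.39; B: μ=5.1, E[X²]=28.509; C: μ=4.4, E[X²]=22; D: μ=6.37, E[X²]=43.8256.
E[X] = 0.11·3.7 + 0.24·5.1 + 0.4·4.4 + 0.25·6.37 = 4.9835.
E[X²] = 0.11·17.39 + 0.24·28.509 + 0.4·22 + 0.25·43.8256 = 28.5115.
Var(X) = E[X²] − (E[X])² = 28.5115 − 24.8353 = 3.67619.

3.6762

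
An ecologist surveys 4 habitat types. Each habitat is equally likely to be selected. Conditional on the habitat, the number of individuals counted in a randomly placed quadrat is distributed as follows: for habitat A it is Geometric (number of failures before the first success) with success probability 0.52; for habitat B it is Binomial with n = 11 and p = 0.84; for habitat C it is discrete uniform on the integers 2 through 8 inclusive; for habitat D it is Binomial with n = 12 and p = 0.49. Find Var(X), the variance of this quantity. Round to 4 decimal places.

11.3384

Per component, A: μ=0.923077, E[X²]=2.62722; B: μ=9.24, E[X²]=86.856; C: μ=5, E[X²]=29; D: μ=5.88, E[X²]=37.5732.
E[X] = 0.25·0.923077 + 0.25·9.24 + 0.25·5 + 0.25·5.88 = 5.26077.
E[X²] = 0.25·2.62722 + 0.25·86.856 + 0.25·29 + 0.25·37.5732 = 39.0141.
Var(X) = E[X²] − (E[X])² = 39.0141 − 27.6757 = 11.3384.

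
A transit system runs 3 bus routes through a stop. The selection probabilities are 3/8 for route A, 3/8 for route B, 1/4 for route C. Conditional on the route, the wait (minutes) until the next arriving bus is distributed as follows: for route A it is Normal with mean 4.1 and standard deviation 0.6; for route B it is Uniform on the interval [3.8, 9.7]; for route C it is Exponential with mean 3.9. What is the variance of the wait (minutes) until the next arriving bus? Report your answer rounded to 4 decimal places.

6.7781

Per component, A: μ=4.1, E[X²]=17.17; B: μ=6.75, E[X²]=48.4633; C: μ=3.9, E[X²]=30.42.
E[X] = 0.375·4.1 + 0.375·6.75 + 0.25·3.9 = 5.04375.
E[X²] = 0.375·17.17 + 0.375·48.4633 + 0.25·30.42 = 32.2175.
Var(X) = E[X²] − (E[X])² = 32.2175 − 25.4394 = 6.77809.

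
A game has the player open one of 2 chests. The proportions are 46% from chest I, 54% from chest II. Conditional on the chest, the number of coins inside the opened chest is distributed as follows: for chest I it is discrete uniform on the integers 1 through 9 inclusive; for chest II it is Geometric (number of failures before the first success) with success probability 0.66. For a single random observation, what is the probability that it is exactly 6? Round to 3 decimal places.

0.052

Conditional on each chest, P(X = 6): I: 0.111111; II: 0.00101957.
By total probability, P(X = 6) = 0.46·0.111111 + 0.54·0.00101957 = 0.0516617.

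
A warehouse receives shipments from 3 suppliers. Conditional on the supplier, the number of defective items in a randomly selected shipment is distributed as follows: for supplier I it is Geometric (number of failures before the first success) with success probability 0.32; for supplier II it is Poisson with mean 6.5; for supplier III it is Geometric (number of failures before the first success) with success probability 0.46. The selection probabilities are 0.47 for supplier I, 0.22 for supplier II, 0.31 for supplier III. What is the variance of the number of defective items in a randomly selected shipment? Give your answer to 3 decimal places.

Per component, I: μ=2.125, E[X²]=11.1562; II: μ=6.5, E[X²]=48.75; III: μ=1.17391, E[X²]=3.93006.
E[X] = 0.47·2.125 + 0.22·6.5 + 0.31·1.17391 = 2.79266.
E[X²] = 0.47·11.1562 + 0.22·48.75 + 0.31·3.93006 = 17.1868.
Var(X) = E[X²] − (E[X])² = 17.1868 − 7.79897 = 9.38779.

9.388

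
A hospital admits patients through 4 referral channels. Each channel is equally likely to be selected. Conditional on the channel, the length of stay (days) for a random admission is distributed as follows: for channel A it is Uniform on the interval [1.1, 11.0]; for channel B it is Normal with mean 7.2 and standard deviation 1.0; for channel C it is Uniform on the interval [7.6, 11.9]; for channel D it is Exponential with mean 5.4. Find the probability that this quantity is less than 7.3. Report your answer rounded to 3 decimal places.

0.477

Conditional on each channel, P(X < 7.3): A: 0.626263; B: 0.539828; C: 0; D: 0.741239.
By total probability, P(X < 7.3) = 0.25·0.626263 + 0.25·0.539828 + 0.25·0 + 0.25·0.741239 = 0.476832.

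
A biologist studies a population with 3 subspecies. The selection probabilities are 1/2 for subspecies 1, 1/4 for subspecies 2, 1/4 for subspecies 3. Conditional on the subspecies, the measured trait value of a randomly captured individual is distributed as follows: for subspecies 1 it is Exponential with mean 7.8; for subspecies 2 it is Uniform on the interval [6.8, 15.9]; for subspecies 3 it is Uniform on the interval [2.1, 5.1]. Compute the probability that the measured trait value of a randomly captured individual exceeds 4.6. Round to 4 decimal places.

Conditional on each subspecies, P(X > 4.6): 1: 0.554469; 2: 1; 3: 0.166667.
By total probability, P(X > 4.6) = 0.5·0.554469 + 0.25·1 + 0.25·0.166667 = 0.568901.

0.5689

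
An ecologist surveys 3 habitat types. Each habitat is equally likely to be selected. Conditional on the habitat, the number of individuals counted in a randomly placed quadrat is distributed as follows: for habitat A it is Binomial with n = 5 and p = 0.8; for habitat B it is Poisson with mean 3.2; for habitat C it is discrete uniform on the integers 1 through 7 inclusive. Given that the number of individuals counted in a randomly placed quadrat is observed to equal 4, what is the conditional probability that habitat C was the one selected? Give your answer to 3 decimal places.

Likelihoods P(X=4 | ·): A: 0.4096; B: 0.178093; C: 0.142857.
Posterior ∝ prior × likelihood. Numerator for C: 0.333333·0.142857 = 0.047619.
Normalizing constant: 0.333333·0.4096 + 0.333333·0.178093 + 0.333333·0.142857 = 0.243517.
P(C | observation) = 0.047619 / 0.243517 = 0.195547.

0.196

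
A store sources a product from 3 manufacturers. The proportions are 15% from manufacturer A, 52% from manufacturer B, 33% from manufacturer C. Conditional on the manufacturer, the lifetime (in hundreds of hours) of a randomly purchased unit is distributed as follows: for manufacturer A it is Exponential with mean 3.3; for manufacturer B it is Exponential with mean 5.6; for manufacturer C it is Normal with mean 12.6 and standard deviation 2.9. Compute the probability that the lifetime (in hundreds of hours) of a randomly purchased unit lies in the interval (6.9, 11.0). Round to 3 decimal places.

Conditional on each manufacturer, P(6.9 < X < 11.0): A: 0.0879008; B: 0.151411; C: 0.265891.
By total probability, P(6.9 < X < 11.0) = 0.15·0.0879008 + 0.52·0.151411 + 0.33·0.265891 = 0.179663.

0.180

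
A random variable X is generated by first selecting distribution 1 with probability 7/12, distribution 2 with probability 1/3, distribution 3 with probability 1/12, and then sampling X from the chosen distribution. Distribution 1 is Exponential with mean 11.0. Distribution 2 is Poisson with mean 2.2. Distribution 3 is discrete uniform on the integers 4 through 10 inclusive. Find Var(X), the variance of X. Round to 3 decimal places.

Per component, 1: μ=11, E[X²]=242; 2: μ=2.2, E[X²]=7.04; 3: μ=7, E[X²]=53.
E[X] = 0.583333·11 + 0.333333·2.2 + 0.0833333·7 = 7.73333.
E[X²] = 0.583333·242 + 0.333333·7.04 + 0.0833333·53 = 147.93.
Var(X) = E[X²] − (E[X])² = 147.93 − 59.8044 = 88.1256.

88.126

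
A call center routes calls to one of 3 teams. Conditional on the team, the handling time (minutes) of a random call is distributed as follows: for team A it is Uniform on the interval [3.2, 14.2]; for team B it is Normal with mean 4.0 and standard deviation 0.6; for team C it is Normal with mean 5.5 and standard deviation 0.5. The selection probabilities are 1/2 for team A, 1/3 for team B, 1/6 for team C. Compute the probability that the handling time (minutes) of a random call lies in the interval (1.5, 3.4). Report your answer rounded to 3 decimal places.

0.062

Conditional on each team, P(1.5 < X < 3.4): A: 0.0181818; B: 0.15864; C: 1.33457e-05.
By total probability, P(1.5 < X < 3.4) = 0.5·0.0181818 + 0.333333·0.15864 + 0.166667·1.33457e-05 = 0.0619731.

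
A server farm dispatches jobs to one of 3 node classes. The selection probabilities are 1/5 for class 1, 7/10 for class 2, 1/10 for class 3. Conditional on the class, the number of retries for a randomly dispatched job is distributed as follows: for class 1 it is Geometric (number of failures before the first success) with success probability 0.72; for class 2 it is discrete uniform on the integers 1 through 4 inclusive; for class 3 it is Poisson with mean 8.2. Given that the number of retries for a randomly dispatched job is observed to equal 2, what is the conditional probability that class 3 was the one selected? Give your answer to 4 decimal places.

Likelihoods P(X=2 | ·): 1: 0.056448; 2: 0.25; 3: 0.00923385.
Posterior ∝ prior × likelihood. Numerator for 3: 0.1·0.00923385 = 0.000923385.
Normalizing constant: 0.2·0.056448 + 0.7·0.25 + 0.1·0.00923385 = 0.187213.
P(3 | observation) = 0.000923385 / 0.187213 = 0.00493227.

0.0049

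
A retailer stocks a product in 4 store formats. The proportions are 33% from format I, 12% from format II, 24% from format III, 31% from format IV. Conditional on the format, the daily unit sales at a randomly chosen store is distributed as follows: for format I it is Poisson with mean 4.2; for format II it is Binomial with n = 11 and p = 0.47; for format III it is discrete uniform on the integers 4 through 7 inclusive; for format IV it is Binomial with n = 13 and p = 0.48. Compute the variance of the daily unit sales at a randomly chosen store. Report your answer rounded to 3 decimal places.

Per component, I: μ=4.2, E[X²]=21.84; II: μ=5.17, E[X²]=29.469; III: μ=5.5, E[X²]=31.5; IV: μ=6.24, E[X²]=42.1824.
E[X] = 0.33·4.2 + 0.12·5.17 + 0.24·5.5 + 0.31·6.24 = 5.2608.
E[X²] = 0.33·21.84 + 0.12·29.469 + 0.24·31.5 + 0.31·42.1824 = 31.38.
Var(X) = E[X²] − (E[X])² = 31.38 − 27.676 = 3.70401.

3.704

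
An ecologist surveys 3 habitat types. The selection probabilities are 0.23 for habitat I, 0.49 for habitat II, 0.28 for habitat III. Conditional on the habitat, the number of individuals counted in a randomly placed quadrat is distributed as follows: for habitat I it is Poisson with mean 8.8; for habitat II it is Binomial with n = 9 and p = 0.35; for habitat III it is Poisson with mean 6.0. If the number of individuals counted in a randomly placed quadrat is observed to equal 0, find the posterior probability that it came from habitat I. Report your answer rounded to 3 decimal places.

Likelihoods P(X=0 | ·): I: 0.000150733; II: 0.0207119; III: 0.00247875.
Posterior ∝ prior × likelihood. Numerator for I: 0.23·0.000150733 = 3.46686e-05.
Normalizing constant: 0.23·0.000150733 + 0.49·0.0207119 + 0.28·0.00247875 = 0.0108776.
P(I | observation) = 3.46686e-05 / 0.0108776 = 0.00318717.

0.003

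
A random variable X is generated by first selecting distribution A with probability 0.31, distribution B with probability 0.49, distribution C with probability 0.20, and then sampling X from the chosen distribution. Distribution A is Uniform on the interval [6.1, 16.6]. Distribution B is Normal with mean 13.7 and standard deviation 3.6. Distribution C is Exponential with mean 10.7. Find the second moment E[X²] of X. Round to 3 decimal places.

For each component E[X²] = Var + (mean)², giving A: 138.01; B: 200.65; C: 228.98.
Overall E[X²] = 0.31·138.01 + 0.49·200.65 + 0.2·228.98 = 186.898.

186.898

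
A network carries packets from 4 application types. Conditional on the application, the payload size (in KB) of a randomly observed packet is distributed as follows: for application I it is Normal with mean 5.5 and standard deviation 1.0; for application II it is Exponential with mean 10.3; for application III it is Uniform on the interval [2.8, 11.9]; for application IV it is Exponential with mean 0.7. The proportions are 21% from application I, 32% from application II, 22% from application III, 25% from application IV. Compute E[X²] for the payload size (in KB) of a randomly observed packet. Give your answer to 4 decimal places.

For each component E[X²] = Var + (mean)², giving I: 31.25; II: 212.18; III: 60.9233; IV: 0.98.
Overall E[X²] = 0.21·31.25 + 0.32·212.18 + 0.22·60.9233 + 0.25·0.98 = 88.1082.

88.1082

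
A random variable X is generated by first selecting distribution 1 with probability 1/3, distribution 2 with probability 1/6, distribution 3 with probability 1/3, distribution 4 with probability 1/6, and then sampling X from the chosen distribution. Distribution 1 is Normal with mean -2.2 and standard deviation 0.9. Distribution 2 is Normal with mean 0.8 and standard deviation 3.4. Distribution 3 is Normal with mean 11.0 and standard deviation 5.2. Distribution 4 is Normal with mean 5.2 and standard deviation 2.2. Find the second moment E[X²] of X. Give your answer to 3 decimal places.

For each component E[X²] = Var + (mean)², giving 1: 5.65; 2: 12.2; 3: 148.04; 4: 31.88.
Overall E[X²] = 0.333333·5.65 + 0.166667·12.2 + 0.333333·148.04 + 0.166667·31.88 = 58.5767.

58.577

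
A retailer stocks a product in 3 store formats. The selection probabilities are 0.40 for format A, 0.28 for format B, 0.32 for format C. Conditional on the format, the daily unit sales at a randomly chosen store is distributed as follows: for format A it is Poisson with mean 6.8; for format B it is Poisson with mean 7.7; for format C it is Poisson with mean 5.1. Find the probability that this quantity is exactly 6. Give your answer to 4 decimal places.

Conditional on each format, P(X = 6): A: 0.152939; B: 0.131082; C: 0.149.
By total probability, P(X = 6) = 0.4·0.152939 + 0.28·0.131082 + 0.32·0.149 = 0.145559.

0.1456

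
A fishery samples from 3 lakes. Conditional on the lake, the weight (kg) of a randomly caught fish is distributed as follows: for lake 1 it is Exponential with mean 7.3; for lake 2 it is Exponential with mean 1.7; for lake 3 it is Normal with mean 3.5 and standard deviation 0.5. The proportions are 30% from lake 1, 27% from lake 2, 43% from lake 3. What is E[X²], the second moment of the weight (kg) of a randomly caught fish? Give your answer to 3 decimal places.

38.910

For each component E[X²] = Var + (mean)², giving 1: 106.58; 2: 5.78; 3: 12.5.
Overall E[X²] = 0.3·106.58 + 0.27·5.78 + 0.43·12.5 = 38.9096.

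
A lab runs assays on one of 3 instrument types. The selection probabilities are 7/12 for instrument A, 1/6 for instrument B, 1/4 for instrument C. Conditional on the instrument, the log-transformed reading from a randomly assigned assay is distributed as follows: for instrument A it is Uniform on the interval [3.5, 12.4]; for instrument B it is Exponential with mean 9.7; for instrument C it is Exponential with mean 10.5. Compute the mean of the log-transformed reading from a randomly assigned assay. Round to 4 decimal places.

8.8792

Component means — A: 7.95; B: 9.7; C: 10.5.
E[X] = 0.583333·7.95 + 0.166667·9.7 + 0.25·10.5 = 8.87917.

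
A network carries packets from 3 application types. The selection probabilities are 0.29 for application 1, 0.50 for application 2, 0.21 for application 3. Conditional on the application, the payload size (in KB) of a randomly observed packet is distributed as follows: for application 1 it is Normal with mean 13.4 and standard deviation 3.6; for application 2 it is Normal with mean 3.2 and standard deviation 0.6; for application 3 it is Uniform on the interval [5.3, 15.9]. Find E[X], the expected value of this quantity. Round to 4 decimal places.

Component means — 1: 13.4; 2: 3.2; 3: 10.6.
E[X] = 0.29·13.4 + 0.5·3.2 + 0.21·10.6 = 7.712.

7.7120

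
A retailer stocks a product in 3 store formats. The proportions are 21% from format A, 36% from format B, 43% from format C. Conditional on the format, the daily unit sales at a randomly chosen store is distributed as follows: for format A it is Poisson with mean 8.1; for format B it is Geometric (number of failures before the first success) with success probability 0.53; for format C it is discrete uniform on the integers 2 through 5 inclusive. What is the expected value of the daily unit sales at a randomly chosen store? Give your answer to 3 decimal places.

3.525

Component means — A: 8.1; B: 0.886792; C: 3.5.
E[X] = 0.21·8.1 + 0.36·0.886792 + 0.43·3.5 = 3.52525.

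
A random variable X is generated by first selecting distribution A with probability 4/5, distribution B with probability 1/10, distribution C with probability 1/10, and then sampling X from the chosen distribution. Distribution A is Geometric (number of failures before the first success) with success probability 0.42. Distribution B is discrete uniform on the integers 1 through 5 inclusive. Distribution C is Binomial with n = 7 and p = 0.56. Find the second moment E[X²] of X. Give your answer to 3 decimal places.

For each component E[X²] = Var + (mean)², giving A: 5.19501; B: 11; C: 17.0912.
Overall E[X²] = 0.8·5.19501 + 0.1·11 + 0.1·17.0912 = 6.96513.

6.965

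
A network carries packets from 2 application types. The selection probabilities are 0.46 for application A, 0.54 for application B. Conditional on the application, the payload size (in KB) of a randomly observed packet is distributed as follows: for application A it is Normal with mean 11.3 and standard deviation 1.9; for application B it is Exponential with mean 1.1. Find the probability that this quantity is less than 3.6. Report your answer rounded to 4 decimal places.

Conditional on each application, P(X < 3.6): A: 2.53224e-05; B: 0.962097.
By total probability, P(X < 3.6) = 0.46·2.53224e-05 + 0.54·0.962097 = 0.519544.

0.5195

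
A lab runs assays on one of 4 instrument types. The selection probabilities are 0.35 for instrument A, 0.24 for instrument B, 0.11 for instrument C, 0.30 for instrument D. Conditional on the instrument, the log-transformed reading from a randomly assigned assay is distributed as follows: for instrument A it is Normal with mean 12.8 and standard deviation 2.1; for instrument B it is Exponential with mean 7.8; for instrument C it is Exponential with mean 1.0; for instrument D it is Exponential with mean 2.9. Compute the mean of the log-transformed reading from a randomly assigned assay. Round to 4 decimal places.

Component means — A: 12.8; B: 7.8; C: 1; D: 2.9.
E[X] = 0.35·12.8 + 0.24·7.8 + 0.11·1 + 0.3·2.9 = 7.332.

7.3320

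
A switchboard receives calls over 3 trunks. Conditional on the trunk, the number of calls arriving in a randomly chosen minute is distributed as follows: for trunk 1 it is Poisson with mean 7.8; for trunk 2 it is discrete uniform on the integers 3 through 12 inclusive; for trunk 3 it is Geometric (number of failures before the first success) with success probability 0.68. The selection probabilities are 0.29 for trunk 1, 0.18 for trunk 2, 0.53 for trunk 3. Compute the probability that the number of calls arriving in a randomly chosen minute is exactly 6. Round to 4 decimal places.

Conditional on each trunk, P(X = 6): 1: 0.128156; 2: 0.1; 3: 0.000730144.
By total probability, P(X = 6) = 0.29·0.128156 + 0.18·0.1 + 0.53·0.000730144 = 0.0555521.

0.0556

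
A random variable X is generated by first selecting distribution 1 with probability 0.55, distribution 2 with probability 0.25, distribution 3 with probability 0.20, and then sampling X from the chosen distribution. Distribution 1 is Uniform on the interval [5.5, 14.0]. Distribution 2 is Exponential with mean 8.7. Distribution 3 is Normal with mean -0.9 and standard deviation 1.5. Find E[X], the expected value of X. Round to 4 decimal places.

7.3575

Component means — 1: 9.75; 2: 8.7; 3: -0.9.
E[X] = 0.55·9.75 + 0.25·8.7 + 0.2·-0.9 = 7.3575.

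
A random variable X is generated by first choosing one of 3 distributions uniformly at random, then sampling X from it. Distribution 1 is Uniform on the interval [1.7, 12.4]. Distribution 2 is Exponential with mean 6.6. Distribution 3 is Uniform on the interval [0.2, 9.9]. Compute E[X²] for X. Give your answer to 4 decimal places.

For each component E[X²] = Var + (mean)², giving 1: 59.2433; 2: 87.12; 3: 33.3433.
Overall E[X²] = 0.333333·59.2433 + 0.333333·87.12 + 0.333333·33.3433 = 59.9022.

59.9022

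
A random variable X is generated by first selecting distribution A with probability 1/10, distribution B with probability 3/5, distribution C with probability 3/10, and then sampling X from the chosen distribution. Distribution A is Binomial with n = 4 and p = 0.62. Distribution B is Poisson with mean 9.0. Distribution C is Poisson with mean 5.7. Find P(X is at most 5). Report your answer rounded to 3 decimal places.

0.318

Conditional on each component, P(X ≤ 5): A: 1; B: 0.115691; C: 0.494985.
By total probability, P(X ≤ 5) = 0.1·1 + 0.6·0.115691 + 0.3·0.494985 = 0.31791.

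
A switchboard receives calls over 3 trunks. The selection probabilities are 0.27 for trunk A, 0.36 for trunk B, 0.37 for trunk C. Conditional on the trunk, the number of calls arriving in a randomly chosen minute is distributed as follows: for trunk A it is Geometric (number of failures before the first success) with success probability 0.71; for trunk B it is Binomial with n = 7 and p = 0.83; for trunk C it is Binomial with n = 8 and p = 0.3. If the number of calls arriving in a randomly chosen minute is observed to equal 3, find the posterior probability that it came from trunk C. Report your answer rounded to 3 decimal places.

0.898

Likelihoods P(X=3 | ·): A: 0.0173162; B: 0.0167147; C: 0.254122.
Posterior ∝ prior × likelihood. Numerator for C: 0.37·0.254122 = 0.0940251.
Normalizing constant: 0.27·0.0173162 + 0.36·0.0167147 + 0.37·0.254122 = 0.104718.
P(C | observation) = 0.0940251 / 0.104718 = 0.897891.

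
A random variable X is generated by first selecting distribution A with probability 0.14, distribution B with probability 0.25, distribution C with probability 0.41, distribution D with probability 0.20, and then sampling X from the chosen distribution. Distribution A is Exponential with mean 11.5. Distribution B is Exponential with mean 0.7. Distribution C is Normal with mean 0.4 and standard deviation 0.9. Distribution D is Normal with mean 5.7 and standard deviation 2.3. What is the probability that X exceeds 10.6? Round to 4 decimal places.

0.0590

Conditional on each component, P(X > 10.6): A: 0.397827; B: 2.6518e-07; C: 0; D: 0.0165679.
By total probability, P(X > 10.6) = 0.14·0.397827 + 0.25·2.6518e-07 + 0.41·0 + 0.2·0.0165679 = 0.0590094.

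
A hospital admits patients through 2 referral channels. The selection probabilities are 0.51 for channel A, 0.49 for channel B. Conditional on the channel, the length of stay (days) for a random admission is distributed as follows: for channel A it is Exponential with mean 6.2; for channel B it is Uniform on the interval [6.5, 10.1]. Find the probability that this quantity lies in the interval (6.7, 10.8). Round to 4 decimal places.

0.5465

Conditional on each channel, P(6.7 < X < 10.8): A: 0.164195; B: 0.944444.
By total probability, P(6.7 < X < 10.8) = 0.51·0.164195 + 0.49·0.944444 = 0.546517.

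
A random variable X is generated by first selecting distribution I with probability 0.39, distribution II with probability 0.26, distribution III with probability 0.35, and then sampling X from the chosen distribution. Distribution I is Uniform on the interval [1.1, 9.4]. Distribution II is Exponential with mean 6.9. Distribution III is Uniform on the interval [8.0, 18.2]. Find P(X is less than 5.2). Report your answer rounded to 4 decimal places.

Conditional on each component, P(X < 5.2): I: 0.493976; II: 0.529342; III: 0.
By total probability, P(X < 5.2) = 0.39·0.493976 + 0.26·0.529342 + 0.35·0 = 0.330279.

0.3303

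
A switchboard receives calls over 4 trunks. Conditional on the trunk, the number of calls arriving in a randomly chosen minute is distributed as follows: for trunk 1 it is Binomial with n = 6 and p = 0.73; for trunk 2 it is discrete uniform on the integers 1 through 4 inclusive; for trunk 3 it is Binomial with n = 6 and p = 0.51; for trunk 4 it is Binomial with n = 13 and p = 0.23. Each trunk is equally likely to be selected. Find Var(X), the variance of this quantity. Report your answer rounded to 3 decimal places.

Per component, 1: μ=4.38, E[X²]=20.367; 2: μ=2.5, E[X²]=7.5; 3: μ=3.06, E[X²]=10.863; 4: μ=2.99, E[X²]=11.2424.
E[X] = 0.25·4.38 + 0.25·2.5 + 0.25·3.06 + 0.25·2.99 = 3.2325.
E[X²] = 0.25·20.367 + 0.25·7.5 + 0.25·10.863 + 0.25·11.2424 = 12.4931.
Var(X) = E[X²] − (E[X])² = 12.4931 − 10.4491 = 2.04404.

2.044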